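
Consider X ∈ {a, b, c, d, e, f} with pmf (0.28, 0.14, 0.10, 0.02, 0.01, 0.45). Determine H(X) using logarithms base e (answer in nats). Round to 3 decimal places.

H(X) = −Σ p·ln p.
  −(0.28)·ln(0.28) = 0.3564
  −(0.14)·ln(0.14) = 0.2753
  −(0.10)·ln(0.10) = 0.2303
  −(0.02)·ln(0.02) = 0.0782
  −(0.01)·ln(0.01) = 0.0461
  −(0.45)·ln(0.45) = 0.3593
Sum: 0.3564 + 0.2753 + 0.2303 + 0.0782 + 0.0461 + 0.3593 = 1.346 nats.

1.346 nats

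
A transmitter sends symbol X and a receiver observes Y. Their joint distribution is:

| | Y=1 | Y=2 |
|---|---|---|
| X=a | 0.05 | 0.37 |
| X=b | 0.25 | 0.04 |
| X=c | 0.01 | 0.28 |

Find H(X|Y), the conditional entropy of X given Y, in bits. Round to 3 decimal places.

1.120 bits

Chain rule: H(X|Y) = H(X,Y) − H(Y).
Marginals: p(X) = (0.4200, 0.2900, 0.2900), p(Y) = (0.3100, 0.6900).
H(X,Y) = 2.0132 bits; H(Y) = 0.8932 bits.
H(X|Y) = 2.0132 − 0.8932 = 1.120 bits.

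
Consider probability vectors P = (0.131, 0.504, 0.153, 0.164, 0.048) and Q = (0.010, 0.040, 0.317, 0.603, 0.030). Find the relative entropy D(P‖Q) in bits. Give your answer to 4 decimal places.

1.8922 bits

D(P‖Q) = Σ p·log₂(p/q).
  0.131·log₂(0.131/0.010) = 0.48621
  0.504·log₂(0.504/0.040) = 1.84230
  0.153·log₂(0.153/0.317) = -0.16080
  0.164·log₂(0.164/0.603) = -0.30807
  0.048·log₂(0.048/0.030) = 0.03255
D(P‖Q) = 1.8922 bits.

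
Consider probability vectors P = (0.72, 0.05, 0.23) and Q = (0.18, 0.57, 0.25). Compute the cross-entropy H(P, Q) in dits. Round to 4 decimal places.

0.6869 dits

H(P,Q) = −Σ p·log₁₀ q.
  −0.72·log₁₀(0.18) = 0.53620
  −0.05·log₁₀(0.57) = 0.01221
  −0.23·log₁₀(0.25) = 0.13847
H(P,Q) = 0.6869 dits.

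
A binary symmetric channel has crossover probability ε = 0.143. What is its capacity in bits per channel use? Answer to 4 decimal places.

0.4080 bits

Binary symmetric channel: C = 1 − h₂(ε) where h₂ is the binary entropy function.
h₂(0.143) = −0.143·log₂0.143 − 0.857·log₂0.857 = 0.5920.
C = 1 − 0.5920 = 0.4080 bits per channel use.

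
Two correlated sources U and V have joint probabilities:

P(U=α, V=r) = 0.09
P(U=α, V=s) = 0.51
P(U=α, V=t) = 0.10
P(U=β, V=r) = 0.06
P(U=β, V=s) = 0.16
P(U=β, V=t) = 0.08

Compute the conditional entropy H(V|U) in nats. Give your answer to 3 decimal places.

0.844 nats

Marginals: p(U) = (0.7000, 0.3000), p(V) = (0.1500, 0.6700, 0.1800).
H(V|U) = Σ p(U) · H(V|U=·).
  U=α: p=0.7000, H(V|U=α) = 0.7724
  U=β: p=0.3000, H(V|U=β) = 1.0096
Weighted sum = 0.844 nats.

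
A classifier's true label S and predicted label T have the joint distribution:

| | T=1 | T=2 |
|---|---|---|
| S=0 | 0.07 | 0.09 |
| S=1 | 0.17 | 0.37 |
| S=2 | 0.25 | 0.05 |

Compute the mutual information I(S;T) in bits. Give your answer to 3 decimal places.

Marginals: p(S) = (0.1600, 0.5400, 0.3000), p(T) = (0.4900, 0.5100).
I(S;T) = Σ p(x,y)·log₂[p(x,y)/(p(x)p(y))].
  (0,1): 0.07·log₂(0.8929) = -0.0114
  (0,2): 0.09·log₂(1.1029) = 0.0127
  (1,1): 0.17·log₂(0.6425) = -0.1085
  (1,2): 0.37·log₂(1.3435) = 0.1576
  (2,1): 0.25·log₂(1.7007) = 0.1915
  (2,2): 0.05·log₂(0.3268) = -0.0807
Sum = 0.161 bits.

0.161 bits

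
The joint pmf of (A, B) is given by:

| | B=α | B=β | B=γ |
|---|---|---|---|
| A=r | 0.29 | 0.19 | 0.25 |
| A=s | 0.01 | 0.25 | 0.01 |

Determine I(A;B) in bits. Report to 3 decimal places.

0.283 bits

Marginals: p(A) = (0.7300, 0.2700), p(B) = (0.3000, 0.4400, 0.2600).
I(A;B) = H(A) + H(B) − H(A,B).
H(A) = 0.8415, H(B) = 1.5475, H(A,B) = 2.1060.
I(A;B) = 0.8415 + 1.5475 − 2.1060 = 0.283 bits.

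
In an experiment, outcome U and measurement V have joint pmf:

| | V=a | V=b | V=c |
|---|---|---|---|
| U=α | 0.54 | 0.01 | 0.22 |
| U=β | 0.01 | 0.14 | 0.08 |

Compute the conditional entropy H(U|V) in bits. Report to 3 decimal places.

Marginals: p(U) = (0.7700, 0.2300), p(V) = (0.5500, 0.1500, 0.3000).
H(U|V) = Σ p(V) · H(U|V=·).
  V=a: p=0.5500, H(U|V=a) = 0.1311
  V=b: p=0.1500, H(U|V=b) = 0.3534
  V=c: p=0.3000, H(U|V=c) = 0.8366
Weighted sum = 0.376 bits.

0.376 bits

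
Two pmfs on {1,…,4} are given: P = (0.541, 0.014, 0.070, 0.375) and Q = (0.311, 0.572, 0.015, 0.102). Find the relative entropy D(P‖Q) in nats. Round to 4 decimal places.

0.8436 nats

D(P‖Q) = Σ p·ln(p/q).
  0.541·ln(0.541/0.311) = 0.29951
  0.014·ln(0.014/0.572) = -0.05194
  0.070·ln(0.070/0.015) = 0.10783
  0.375·ln(0.375/0.102) = 0.48823
D(P‖Q) = 0.8436 nats.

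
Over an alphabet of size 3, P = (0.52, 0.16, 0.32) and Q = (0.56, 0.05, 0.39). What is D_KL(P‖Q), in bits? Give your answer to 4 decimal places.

0.1216 bits

D(P‖Q) = Σ p·log₂(p/q).
  0.52·log₂(0.52/0.56) = -0.05560
  0.16·log₂(0.16/0.05) = 0.26849
  0.32·log₂(0.32/0.39) = -0.09133
D(P‖Q) = 0.1216 bits.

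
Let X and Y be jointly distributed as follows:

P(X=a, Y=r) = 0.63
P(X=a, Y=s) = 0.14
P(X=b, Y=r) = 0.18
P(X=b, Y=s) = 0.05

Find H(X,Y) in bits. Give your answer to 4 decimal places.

1.4785 bits

H(X,Y) = −Σ p(x,y)·log₂ p(x,y) over all 4 cells.
  cell (a,r): −0.63·log₂0.63 = 0.41994
  cell (a,s): −0.14·log₂0.14 = 0.39711
  cell (b,r): −0.18·log₂0.18 = 0.44531
  cell (b,s): −0.05·log₂0.05 = 0.21610
Sum = 1.4785 bits.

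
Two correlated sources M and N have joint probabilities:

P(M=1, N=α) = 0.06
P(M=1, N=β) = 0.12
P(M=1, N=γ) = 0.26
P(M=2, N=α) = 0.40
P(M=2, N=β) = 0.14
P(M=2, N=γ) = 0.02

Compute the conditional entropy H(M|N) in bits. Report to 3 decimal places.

0.620 bits

Marginals: p(M) = (0.4400, 0.5600), p(N) = (0.4600, 0.2600, 0.2800).
H(M|N) = Σ p(N) · H(M|N=·).
  N=α: p=0.4600, H(M|N=α) = 0.5586
  N=β: p=0.2600, H(M|N=β) = 0.9957
  N=γ: p=0.2800, H(M|N=γ) = 0.3712
Weighted sum = 0.620 bits.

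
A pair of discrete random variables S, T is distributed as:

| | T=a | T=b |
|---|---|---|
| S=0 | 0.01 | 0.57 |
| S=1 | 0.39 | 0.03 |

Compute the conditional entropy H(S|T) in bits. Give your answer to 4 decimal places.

Chain rule: H(S|T) = H(S,T) − H(T).
Marginals: p(S) = (0.5800, 0.4200), p(T) = (0.4000, 0.6000).
H(S,T) = 1.2103 bits; H(T) = 0.9710 bits.
H(S|T) = 1.2103 − 0.9710 = 0.2393 bits.

0.2393 bits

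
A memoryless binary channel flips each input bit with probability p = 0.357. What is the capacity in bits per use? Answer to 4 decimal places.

Binary symmetric channel: C = 1 − h₂(ε) where h₂ is the binary entropy function.
h₂(0.357) = −0.357·log₂0.357 − 0.643·log₂0.643 = 0.9402.
C = 1 − 0.9402 = 0.0598 bits per channel use.

0.0598 bits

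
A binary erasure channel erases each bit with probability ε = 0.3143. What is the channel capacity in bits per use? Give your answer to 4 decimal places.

Binary erasure channel: capacity C = 1 − ε.
C = 1 − 0.3143 = 0.6857 bits per channel use.

0.6857 bits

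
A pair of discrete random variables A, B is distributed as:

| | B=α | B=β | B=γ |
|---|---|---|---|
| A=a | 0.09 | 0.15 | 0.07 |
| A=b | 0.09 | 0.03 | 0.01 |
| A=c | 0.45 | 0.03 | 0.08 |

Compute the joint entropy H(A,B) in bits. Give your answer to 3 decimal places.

2.484 bits

H(A,B) = −Σ p(x,y)·log₂ p(x,y) over all 9 cells.
  cell (a,α): −0.09·log₂0.09 = 0.3127
  cell (a,β): −0.15·log₂0.15 = 0.4105
  cell (a,γ): −0.07·log₂0.07 = 0.2686
  cell (b,α): −0.09·log₂0.09 = 0.3127
  cell (b,β): −0.03·log₂0.03 = 0.1518
  cell (b,γ): −0.01·log₂0.01 = 0.0664
  cell (c,α): −0.45·log₂0.45 = 0.5184
  cell (c,β): −0.03·log₂0.03 = 0.1518
  cell (c,γ): −0.08·log₂0.08 = 0.2915
Sum = 2.484 bits.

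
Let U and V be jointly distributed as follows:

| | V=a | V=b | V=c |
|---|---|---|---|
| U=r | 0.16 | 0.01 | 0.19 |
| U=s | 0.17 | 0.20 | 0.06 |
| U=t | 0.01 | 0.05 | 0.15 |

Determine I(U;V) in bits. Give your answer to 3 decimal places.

0.310 bits

Marginals: p(U) = (0.3600, 0.4300, 0.2100), p(V) = (0.3400, 0.2600, 0.4000).
I(U;V) = H(U) + H(V) − H(U,V).
H(U) = 1.5270, H(V) = 1.5632, H(U,V) = 2.7803.
I(U;V) = 1.5270 + 1.5632 − 2.7803 = 0.310 bits.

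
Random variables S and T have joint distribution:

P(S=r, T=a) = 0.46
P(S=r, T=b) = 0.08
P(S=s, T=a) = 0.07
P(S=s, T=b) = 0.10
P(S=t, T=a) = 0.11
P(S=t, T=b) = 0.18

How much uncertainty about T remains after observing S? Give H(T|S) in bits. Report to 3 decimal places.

0.771 bits

Marginals: p(S) = (0.5400, 0.1700, 0.2900), p(T) = (0.6400, 0.3600).
H(T|S) = Σ p(S) · H(T|S=·).
  S=r: p=0.5400, H(T|S=r) = 0.6052
  S=s: p=0.1700, H(T|S=s) = 0.9774
  S=t: p=0.2900, H(T|S=t) = 0.9576
Weighted sum = 0.771 bits.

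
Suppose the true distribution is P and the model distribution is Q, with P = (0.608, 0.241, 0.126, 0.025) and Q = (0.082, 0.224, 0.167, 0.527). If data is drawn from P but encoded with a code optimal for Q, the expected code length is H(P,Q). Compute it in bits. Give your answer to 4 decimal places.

3.0624 bits

H(P,Q) = −Σ p·log₂ q.
  −0.608·log₂(0.082) = 2.19381
  −0.241·log₂(0.224) = 0.52018
  −0.126·log₂(0.167) = 0.32534
  −0.025·log₂(0.527) = 0.02310
H(P,Q) = 3.0624 bits.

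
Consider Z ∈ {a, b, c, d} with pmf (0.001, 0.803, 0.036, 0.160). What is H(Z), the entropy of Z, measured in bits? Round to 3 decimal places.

H(Z) = −Σ p·log₂ p.
  −(0.001)·log₂(0.001) = 0.0100
  −(0.803)·log₂(0.803) = 0.2542
  −(0.036)·log₂(0.036) = 0.1727
  −(0.160)·log₂(0.160) = 0.4230
Sum: 0.0100 + 0.2542 + 0.1727 + 0.4230 = 0.860 bits.

0.860 bits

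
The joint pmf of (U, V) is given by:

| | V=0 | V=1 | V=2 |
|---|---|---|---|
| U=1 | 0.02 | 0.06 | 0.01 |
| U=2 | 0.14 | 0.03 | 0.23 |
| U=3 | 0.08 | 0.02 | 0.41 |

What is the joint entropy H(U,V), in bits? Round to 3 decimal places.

H(U,V) = −Σ p(x,y)·log₂ p(x,y) over all 9 cells.
  cell (1,0): −0.02·log₂0.02 = 0.1129
  cell (1,1): −0.06·log₂0.06 = 0.2435
  cell (1,2): −0.01·log₂0.01 = 0.0664
  cell (2,0): −0.14·log₂0.14 = 0.3971
  cell (2,1): −0.03·log₂0.03 = 0.1518
  cell (2,2): −0.23·log₂0.23 = 0.4877
  cell (3,0): −0.08·log₂0.08 = 0.2915
  cell (3,1): −0.02·log₂0.02 = 0.1129
  cell (3,2): −0.41·log₂0.41 = 0.5274
Sum = 2.391 bits.

2.391 bits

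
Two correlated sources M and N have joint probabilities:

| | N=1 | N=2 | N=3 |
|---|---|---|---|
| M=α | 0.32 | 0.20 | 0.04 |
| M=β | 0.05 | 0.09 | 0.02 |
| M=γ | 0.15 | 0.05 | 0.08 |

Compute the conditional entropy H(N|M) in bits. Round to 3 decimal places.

Marginals: p(M) = (0.5600, 0.1600, 0.2800), p(N) = (0.5200, 0.3400, 0.1400).
H(N|M) = Σ p(M) · H(N|M=·).
  M=α: p=0.5600, H(N|M=α) = 1.2638
  M=β: p=0.1600, H(N|M=β) = 1.3663
  M=γ: p=0.2800, H(N|M=γ) = 1.4426
Weighted sum = 1.330 bits.

1.330 bits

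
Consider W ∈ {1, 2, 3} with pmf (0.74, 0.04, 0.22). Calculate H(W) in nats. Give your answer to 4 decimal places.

H(W) = −Σ p·ln p.
  −(0.74)·ln(0.74) = 0.22282
  −(0.04)·ln(0.04) = 0.12876
  −(0.22)·ln(0.22) = 0.33311
Sum: 0.22282 + 0.12876 + 0.33311 = 0.6847 nats.

0.6847 nats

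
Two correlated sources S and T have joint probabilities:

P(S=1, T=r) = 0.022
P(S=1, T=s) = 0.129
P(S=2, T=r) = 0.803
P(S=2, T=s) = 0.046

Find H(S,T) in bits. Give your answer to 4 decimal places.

0.9608 bits

H(S,T) = −Σ p(x,y)·log₂ p(x,y) over all 4 cells.
  cell (1,r): −0.022·log₂0.022 = 0.12114
  cell (1,s): −0.129·log₂0.129 = 0.38114
  cell (2,r): −0.803·log₂0.803 = 0.25417
  cell (2,s): −0.046·log₂0.046 = 0.20434
Sum = 0.9608 bits.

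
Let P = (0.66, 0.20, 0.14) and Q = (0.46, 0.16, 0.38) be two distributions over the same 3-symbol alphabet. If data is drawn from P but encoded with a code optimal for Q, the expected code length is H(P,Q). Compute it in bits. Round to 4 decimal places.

1.4636 bits

H(P,Q) = −Σ p·log₂ q.
  −0.66·log₂(0.46) = 0.73939
  −0.20·log₂(0.16) = 0.52877
  −0.14·log₂(0.38) = 0.19543
H(P,Q) = 1.4636 bits.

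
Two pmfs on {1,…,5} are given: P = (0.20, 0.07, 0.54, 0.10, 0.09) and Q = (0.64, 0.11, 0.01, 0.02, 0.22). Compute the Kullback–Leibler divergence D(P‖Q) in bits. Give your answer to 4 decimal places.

2.8425 bits

D(P‖Q) = Σ p·log₂(p/q).
  0.20·log₂(0.20/0.64) = -0.33561
  0.07·log₂(0.07/0.11) = -0.04565
  0.54·log₂(0.54/0.01) = 3.10764
  0.10·log₂(0.10/0.02) = 0.23219
  0.09·log₂(0.09/0.22) = -0.11606
D(P‖Q) = 2.8425 bits.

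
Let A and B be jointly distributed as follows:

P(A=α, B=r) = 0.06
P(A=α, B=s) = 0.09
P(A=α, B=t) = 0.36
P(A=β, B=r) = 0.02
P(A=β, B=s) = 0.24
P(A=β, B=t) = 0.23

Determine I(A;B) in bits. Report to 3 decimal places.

0.087 bits

Marginals: p(A) = (0.5100, 0.4900), p(B) = (0.0800, 0.3300, 0.5900).
I(A;B) = H(A) + H(B) − H(A,B).
H(A) = 0.9997, H(B) = 1.2684, H(A,B) = 2.1815.
I(A;B) = 0.9997 + 1.2684 − 2.1815 = 0.087 bits.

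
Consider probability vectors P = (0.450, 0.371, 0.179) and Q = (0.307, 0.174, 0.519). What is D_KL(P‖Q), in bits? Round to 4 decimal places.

D(P‖Q) = Σ p·log₂(p/q).
  0.450·log₂(0.450/0.307) = 0.24826
  0.371·log₂(0.371/0.174) = 0.40526
  0.179·log₂(0.179/0.519) = -0.27490
D(P‖Q) = 0.3786 bits.

0.3786 bits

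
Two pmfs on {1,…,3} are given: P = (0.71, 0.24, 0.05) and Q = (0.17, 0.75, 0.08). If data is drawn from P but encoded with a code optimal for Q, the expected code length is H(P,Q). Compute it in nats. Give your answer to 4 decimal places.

H(P,Q) = −Σ p·ln q.
  −0.71·ln(0.17) = 1.25809
  −0.24·ln(0.75) = 0.06904
  −0.05·ln(0.08) = 0.12629
H(P,Q) = 1.4534 nats.

1.4534 nats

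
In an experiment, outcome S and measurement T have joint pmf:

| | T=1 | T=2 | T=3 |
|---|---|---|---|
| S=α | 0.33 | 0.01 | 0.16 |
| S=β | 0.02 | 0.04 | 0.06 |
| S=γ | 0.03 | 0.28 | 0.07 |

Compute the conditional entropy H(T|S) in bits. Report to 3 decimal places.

Marginals: p(S) = (0.5000, 0.1200, 0.3800), p(T) = (0.3800, 0.3300, 0.2900).
H(T|S) = Σ p(S) · H(T|S=·).
  S=α: p=0.5000, H(T|S=α) = 1.0346
  S=β: p=0.1200, H(T|S=β) = 1.4591
  S=γ: p=0.3800, H(T|S=γ) = 1.0634
Weighted sum = 1.096 bits.

1.096 bits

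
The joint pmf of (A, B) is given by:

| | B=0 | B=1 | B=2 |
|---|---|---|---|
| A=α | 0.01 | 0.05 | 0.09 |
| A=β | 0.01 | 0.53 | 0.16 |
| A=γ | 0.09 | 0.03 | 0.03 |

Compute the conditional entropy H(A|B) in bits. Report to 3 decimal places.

0.887 bits

Marginals: p(A) = (0.1500, 0.7000, 0.1500), p(B) = (0.1100, 0.6100, 0.2800).
H(A|B) = Σ p(B) · H(A|B=·).
  B=0: p=0.1100, H(A|B=0) = 0.8659
  B=1: p=0.6100, H(A|B=1) = 0.6857
  B=2: p=0.2800, H(A|B=2) = 1.3329
Weighted sum = 0.887 bits.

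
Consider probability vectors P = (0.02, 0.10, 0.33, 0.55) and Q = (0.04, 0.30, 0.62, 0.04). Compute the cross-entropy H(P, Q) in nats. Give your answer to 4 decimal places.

H(P,Q) = −Σ p·ln q.
  −0.02·ln(0.04) = 0.06438
  −0.10·ln(0.30) = 0.12040
  −0.33·ln(0.62) = 0.15775
  −0.55·ln(0.04) = 1.77038
H(P,Q) = 2.1129 nats.

2.1129 nats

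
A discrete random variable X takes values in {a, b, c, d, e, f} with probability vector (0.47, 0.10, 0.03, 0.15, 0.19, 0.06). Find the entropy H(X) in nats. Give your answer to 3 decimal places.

H(X) = −Σ p·ln p.
  −(0.47)·ln(0.47) = 0.3549
  −(0.10)·ln(0.10) = 0.2303
  −(0.03)·ln(0.03) = 0.1052
  −(0.15)·ln(0.15) = 0.2846
  −(0.19)·ln(0.19) = 0.3155
  −(0.06)·ln(0.06) = 0.1688
Sum: 0.3549 + 0.2303 + 0.1052 + 0.2846 + 0.3155 + 0.1688 = 1.459 nats.

1.459 nats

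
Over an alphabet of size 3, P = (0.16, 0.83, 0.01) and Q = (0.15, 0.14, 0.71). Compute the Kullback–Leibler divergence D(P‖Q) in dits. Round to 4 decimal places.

0.6275 dits

D(P‖Q) = Σ p·log₁₀(p/q).
  0.16·log₁₀(0.16/0.15) = 0.00448
  0.83·log₁₀(0.83/0.14) = 0.64155
  0.01·log₁₀(0.01/0.71) = -0.01851
D(P‖Q) = 0.6275 dits.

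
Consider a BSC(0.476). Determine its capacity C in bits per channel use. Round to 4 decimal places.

Binary symmetric channel: C = 1 − h₂(ε) where h₂ is the binary entropy function.
h₂(0.476) = −0.476·log₂0.476 − 0.524·log₂0.524 = 0.9983.
C = 1 − 0.9983 = 0.0017 bits per channel use.

0.0017 bits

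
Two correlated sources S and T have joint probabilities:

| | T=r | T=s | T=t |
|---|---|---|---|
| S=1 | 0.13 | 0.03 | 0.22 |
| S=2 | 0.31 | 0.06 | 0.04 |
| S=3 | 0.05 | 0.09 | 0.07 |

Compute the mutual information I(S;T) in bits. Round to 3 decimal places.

Marginals: p(S) = (0.3800, 0.4100, 0.2100), p(T) = (0.4900, 0.1800, 0.3300).
I(S;T) = H(S) + H(T) − H(S,T).
H(S) = 1.5307, H(T) = 1.4774, H(S,T) = 2.7654.
I(S;T) = 1.5307 + 1.4774 − 2.7654 = 0.243 bits.

0.243 bits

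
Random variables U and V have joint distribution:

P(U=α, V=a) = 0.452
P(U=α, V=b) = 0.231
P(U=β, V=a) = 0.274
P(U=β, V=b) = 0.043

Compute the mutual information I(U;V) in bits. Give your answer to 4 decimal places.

0.0351 bits

Marginals: p(U) = (0.6830, 0.3170), p(V) = (0.7260, 0.2740).
I(U;V) = Σ p(x,y)·log₂[p(x,y)/(p(x)p(y))].
  (α,a): 0.452·log₂(0.9116) = -0.06039
  (α,b): 0.231·log₂(1.2344) = 0.07017
  (β,a): 0.274·log₂(1.1906) = 0.06895
  (β,b): 0.043·log₂(0.4951) = -0.04362
Sum = 0.0351 bits.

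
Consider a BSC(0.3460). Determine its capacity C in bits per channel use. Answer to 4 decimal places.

Binary symmetric channel: C = 1 − h₂(ε) where h₂ is the binary entropy function.
h₂(0.3460) = −0.3460·log₂0.3460 − 0.6540·log₂0.6540 = 0.9304.
C = 1 − 0.9304 = 0.0696 bits per channel use.

0.0696 bits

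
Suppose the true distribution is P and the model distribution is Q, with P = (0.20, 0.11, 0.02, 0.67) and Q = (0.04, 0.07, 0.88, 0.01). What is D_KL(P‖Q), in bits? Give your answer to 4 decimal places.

4.4912 bits

D(P‖Q) = Σ p·log₂(p/q).
  0.20·log₂(0.20/0.04) = 0.46439
  0.11·log₂(0.11/0.07) = 0.07173
  0.02·log₂(0.02/0.88) = -0.10919
  0.67·log₂(0.67/0.01) = 4.06428
D(P‖Q) = 4.4912 bits.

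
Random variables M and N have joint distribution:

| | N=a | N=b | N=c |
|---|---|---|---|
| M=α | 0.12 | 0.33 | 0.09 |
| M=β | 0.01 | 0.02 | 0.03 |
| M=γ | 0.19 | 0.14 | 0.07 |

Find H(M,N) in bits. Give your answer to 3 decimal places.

H(M,N) = −Σ p(x,y)·log₂ p(x,y) over all 9 cells.
  cell (α,a): −0.12·log₂0.12 = 0.3671
  cell (α,b): −0.33·log₂0.33 = 0.5278
  cell (α,c): −0.09·log₂0.09 = 0.3127
  cell (β,a): −0.01·log₂0.01 = 0.0664
  cell (β,b): −0.02·log₂0.02 = 0.1129
  cell (β,c): −0.03·log₂0.03 = 0.1518
  cell (γ,a): −0.19·log₂0.19 = 0.4552
  cell (γ,b): −0.14·log₂0.14 = 0.3971
  cell (γ,c): −0.07·log₂0.07 = 0.2686
Sum = 2.660 bits.

2.660 bits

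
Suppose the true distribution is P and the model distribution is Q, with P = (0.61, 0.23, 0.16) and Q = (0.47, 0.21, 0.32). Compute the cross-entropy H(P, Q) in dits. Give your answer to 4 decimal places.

H(P,Q) = −Σ p·log₁₀ q.
  −0.61·log₁₀(0.47) = 0.20002
  −0.23·log₁₀(0.21) = 0.15589
  −0.16·log₁₀(0.32) = 0.07918
H(P,Q) = 0.4351 dits.

0.4351 dits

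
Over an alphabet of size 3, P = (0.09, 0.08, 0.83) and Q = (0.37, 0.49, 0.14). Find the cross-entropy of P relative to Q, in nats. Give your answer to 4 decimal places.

H(P,Q) = −Σ p·ln q.
  −0.09·ln(0.37) = 0.08948
  −0.08·ln(0.49) = 0.05707
  −0.83·ln(0.14) = 1.63187
H(P,Q) = 1.7784 nats.

1.7784 nats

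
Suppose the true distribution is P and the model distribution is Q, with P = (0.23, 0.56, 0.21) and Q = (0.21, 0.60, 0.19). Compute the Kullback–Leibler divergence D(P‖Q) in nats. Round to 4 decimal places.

D(P‖Q) = Σ p·ln(p/q).
  0.23·ln(0.23/0.21) = 0.02092
  0.56·ln(0.56/0.60) = -0.03864
  0.21·ln(0.21/0.19) = 0.02102
D(P‖Q) = 0.0033 nats.

0.0033 nats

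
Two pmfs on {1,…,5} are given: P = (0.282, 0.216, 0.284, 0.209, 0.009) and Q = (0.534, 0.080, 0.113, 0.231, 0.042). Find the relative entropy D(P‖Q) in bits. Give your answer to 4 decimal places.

0.3772 bits

D(P‖Q) = Σ p·log₂(p/q).
  0.282·log₂(0.282/0.534) = -0.25976
  0.216·log₂(0.216/0.080) = 0.30952
  0.284·log₂(0.284/0.113) = 0.37760
  0.209·log₂(0.209/0.231) = -0.03018
  0.009·log₂(0.009/0.042) = -0.02000
D(P‖Q) = 0.3772 bits.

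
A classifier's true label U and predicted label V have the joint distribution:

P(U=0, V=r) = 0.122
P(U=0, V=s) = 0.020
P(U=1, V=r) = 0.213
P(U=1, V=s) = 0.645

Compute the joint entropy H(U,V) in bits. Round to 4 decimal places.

H(U,V) = −Σ p(x,y)·log₂ p(x,y) over all 4 cells.
  cell (0,r): −0.122·log₂0.122 = 0.37028
  cell (0,s): −0.020·log₂0.020 = 0.11288
  cell (1,r): −0.213·log₂0.213 = 0.47522
  cell (1,s): −0.645·log₂0.645 = 0.40805
Sum = 1.3664 bits.

1.3664 bits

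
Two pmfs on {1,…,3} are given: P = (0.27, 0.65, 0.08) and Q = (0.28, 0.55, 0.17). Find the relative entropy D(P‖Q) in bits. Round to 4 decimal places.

D(P‖Q) = Σ p·log₂(p/q).
  0.27·log₂(0.27/0.28) = -0.01417
  0.65·log₂(0.65/0.55) = 0.15666
  0.08·log₂(0.08/0.17) = -0.08700
D(P‖Q) = 0.0555 bits.

0.0555 bits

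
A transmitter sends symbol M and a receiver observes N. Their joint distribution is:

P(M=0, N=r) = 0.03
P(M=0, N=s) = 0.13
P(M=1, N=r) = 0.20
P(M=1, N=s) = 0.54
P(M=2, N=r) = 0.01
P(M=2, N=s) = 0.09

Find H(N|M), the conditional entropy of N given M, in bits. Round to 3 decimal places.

Marginals: p(M) = (0.1600, 0.7400, 0.1000), p(N) = (0.2400, 0.7600).
H(N|M) = Σ p(M) · H(N|M=·).
  M=0: p=0.1600, H(N|M=0) = 0.6962
  M=1: p=0.7400, H(N|M=1) = 0.8419
  M=2: p=0.1000, H(N|M=2) = 0.4690
Weighted sum = 0.781 bits.

0.781 bits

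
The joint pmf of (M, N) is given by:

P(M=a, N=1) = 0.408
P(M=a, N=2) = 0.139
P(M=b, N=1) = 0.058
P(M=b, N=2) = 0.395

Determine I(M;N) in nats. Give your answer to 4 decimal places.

0.2075 nats

Marginals: p(M) = (0.5470, 0.4530), p(N) = (0.4660, 0.5340).
I(M;N) = Σ p(x,y)·ln[p(x,y)/(p(x)p(y))].
  (a,1): 0.408·ln(1.6006) = 0.19192
  (a,2): 0.139·ln(0.4759) = -0.10322
  (b,1): 0.058·ln(0.2748) = -0.07493
  (b,2): 0.395·ln(1.6329) = 0.19369
Sum = 0.2075 nats.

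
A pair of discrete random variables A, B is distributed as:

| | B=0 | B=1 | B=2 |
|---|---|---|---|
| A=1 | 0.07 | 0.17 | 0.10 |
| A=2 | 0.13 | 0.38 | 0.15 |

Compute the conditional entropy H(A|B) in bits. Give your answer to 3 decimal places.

0.920 bits

Chain rule: H(A|B) = H(A,B) − H(B).
Marginals: p(A) = (0.3400, 0.6600), p(B) = (0.2000, 0.5500, 0.2500).
H(A,B) = 2.3590 bits; H(B) = 1.4388 bits.
H(A|B) = 2.3590 − 1.4388 = 0.920 bits.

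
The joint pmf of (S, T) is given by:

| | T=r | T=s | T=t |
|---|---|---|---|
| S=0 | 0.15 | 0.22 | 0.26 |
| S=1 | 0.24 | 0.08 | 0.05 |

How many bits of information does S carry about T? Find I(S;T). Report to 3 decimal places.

0.127 bits

Marginals: p(S) = (0.6300, 0.3700), p(T) = (0.3900, 0.3000, 0.3100).
I(S;T) = H(S) + H(T) − H(S,T).
H(S) = 0.9507, H(T) = 1.5747, H(S,T) = 2.3981.
I(S;T) = 0.9507 + 1.5747 − 2.3981 = 0.127 bits.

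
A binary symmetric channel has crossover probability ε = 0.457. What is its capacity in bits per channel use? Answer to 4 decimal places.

0.0053 bits

Binary symmetric channel: C = 1 − h₂(ε) where h₂ is the binary entropy function.
h₂(0.457) = −0.457·log₂0.457 − 0.543·log₂0.543 = 0.9947.
C = 1 − 0.9947 = 0.0053 bits per channel use.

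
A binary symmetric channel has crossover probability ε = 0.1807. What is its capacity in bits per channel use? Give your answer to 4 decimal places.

Binary symmetric channel: C = 1 − h₂(ε) where h₂ is the binary entropy function.
h₂(0.1807) = −0.1807·log₂0.1807 − 0.8193·log₂0.8193 = 0.6816.
C = 1 − 0.6816 = 0.3184 bits per channel use.

0.3184 bits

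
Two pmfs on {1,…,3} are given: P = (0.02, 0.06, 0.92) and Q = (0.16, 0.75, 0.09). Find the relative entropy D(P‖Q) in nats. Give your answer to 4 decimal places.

D(P‖Q) = Σ p·ln(p/q).
  0.02·ln(0.02/0.16) = -0.04159
  0.06·ln(0.06/0.75) = -0.15154
  0.92·ln(0.92/0.09) = 2.13860
D(P‖Q) = 1.9455 nats.

1.9455 nats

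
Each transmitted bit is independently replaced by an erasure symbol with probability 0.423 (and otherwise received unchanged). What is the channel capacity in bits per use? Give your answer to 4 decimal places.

Binary erasure channel: capacity C = 1 − ε.
C = 1 − 0.423 = 0.5770 bits per channel use.

0.5770 bits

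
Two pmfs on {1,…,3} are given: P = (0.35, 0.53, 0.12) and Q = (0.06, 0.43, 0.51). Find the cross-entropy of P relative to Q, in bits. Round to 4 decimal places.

2.1825 bits

H(P,Q) = −Σ p·log₂ q.
  −0.35·log₂(0.06) = 1.42061
  −0.53·log₂(0.43) = 0.64532
  −0.12·log₂(0.51) = 0.11657
H(P,Q) = 2.1825 bits.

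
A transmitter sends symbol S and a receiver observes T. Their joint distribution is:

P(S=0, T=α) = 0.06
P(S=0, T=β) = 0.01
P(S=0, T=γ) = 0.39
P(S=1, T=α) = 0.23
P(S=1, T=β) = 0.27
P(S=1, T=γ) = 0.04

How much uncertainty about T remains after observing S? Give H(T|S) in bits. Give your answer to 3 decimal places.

Chain rule: H(T|S) = H(S,T) − H(S).
Marginals: p(S) = (0.4600, 0.5400), p(T) = (0.2900, 0.2800, 0.4300).
H(S,T) = 2.0232 bits; H(S) = 0.9954 bits.
H(T|S) = 2.0232 − 0.9954 = 1.028 bits.

1.028 bits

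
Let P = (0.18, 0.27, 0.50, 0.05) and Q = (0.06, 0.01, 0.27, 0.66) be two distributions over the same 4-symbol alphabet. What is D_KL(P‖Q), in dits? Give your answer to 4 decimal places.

D(P‖Q) = Σ p·log₁₀(p/q).
  0.18·log₁₀(0.18/0.06) = 0.08588
  0.27·log₁₀(0.27/0.01) = 0.38647
  0.50·log₁₀(0.50/0.27) = 0.13380
  0.05·log₁₀(0.05/0.66) = -0.05603
D(P‖Q) = 0.5501 dits.

0.5501 dits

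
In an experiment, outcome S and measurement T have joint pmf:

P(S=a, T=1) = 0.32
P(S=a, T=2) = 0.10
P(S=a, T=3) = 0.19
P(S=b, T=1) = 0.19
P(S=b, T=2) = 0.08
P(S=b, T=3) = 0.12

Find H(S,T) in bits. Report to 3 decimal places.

H(S,T) = −Σ p(x,y)·log₂ p(x,y) over all 6 cells.
  cell (a,1): −0.32·log₂0.32 = 0.5260
  cell (a,2): −0.10·log₂0.10 = 0.3322
  cell (a,3): −0.19·log₂0.19 = 0.4552
  cell (b,1): −0.19·log₂0.19 = 0.4552
  cell (b,2): −0.08·log₂0.08 = 0.2915
  cell (b,3): −0.12·log₂0.12 = 0.3671
Sum = 2.427 bits.

2.427 bits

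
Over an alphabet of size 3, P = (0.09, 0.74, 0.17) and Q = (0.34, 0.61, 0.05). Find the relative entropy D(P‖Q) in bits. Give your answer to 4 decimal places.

0.3338 bits

D(P‖Q) = Σ p·log₂(p/q).
  0.09·log₂(0.09/0.34) = -0.17258
  0.74·log₂(0.74/0.61) = 0.20625
  0.17·log₂(0.17/0.05) = 0.30014
D(P‖Q) = 0.3338 bits.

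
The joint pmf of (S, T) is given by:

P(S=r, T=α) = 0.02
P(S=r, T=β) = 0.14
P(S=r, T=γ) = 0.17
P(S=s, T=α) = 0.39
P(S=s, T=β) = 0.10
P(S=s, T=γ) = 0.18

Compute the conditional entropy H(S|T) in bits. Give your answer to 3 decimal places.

Marginals: p(S) = (0.3300, 0.6700), p(T) = (0.4100, 0.2400, 0.3500).
H(S|T) = Σ p(T) · H(S|T=·).
  T=α: p=0.4100, H(S|T=α) = 0.2812
  T=β: p=0.2400, H(S|T=β) = 0.9799
  T=γ: p=0.3500, H(S|T=γ) = 0.9994
Weighted sum = 0.700 bits.

0.700 bits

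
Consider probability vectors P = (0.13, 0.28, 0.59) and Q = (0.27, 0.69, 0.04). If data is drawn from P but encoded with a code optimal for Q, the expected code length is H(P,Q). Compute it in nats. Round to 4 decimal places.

H(P,Q) = −Σ p·ln q.
  −0.13·ln(0.27) = 0.17021
  −0.28·ln(0.69) = 0.10390
  −0.59·ln(0.04) = 1.89914
H(P,Q) = 2.1732 nats.

2.1732 nats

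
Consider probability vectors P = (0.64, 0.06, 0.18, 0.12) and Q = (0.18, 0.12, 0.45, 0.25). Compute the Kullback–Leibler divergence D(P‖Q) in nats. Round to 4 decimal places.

0.5172 nats

D(P‖Q) = Σ p·ln(p/q).
  0.64·ln(0.64/0.18) = 0.81185
  0.06·ln(0.06/0.12) = -0.04159
  0.18·ln(0.18/0.45) = -0.16493
  0.12·ln(0.12/0.25) = -0.08808
D(P‖Q) = 0.5172 nats.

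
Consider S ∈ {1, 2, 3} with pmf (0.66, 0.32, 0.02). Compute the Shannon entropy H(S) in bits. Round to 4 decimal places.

H(S) = −Σ p·log₂ p.
  −(0.66)·log₂(0.66) = 0.39564
  −(0.32)·log₂(0.32) = 0.52603
  −(0.02)·log₂(0.02) = 0.11288
Sum: 0.39564 + 0.52603 + 0.11288 = 1.0346 bits.

1.0346 bits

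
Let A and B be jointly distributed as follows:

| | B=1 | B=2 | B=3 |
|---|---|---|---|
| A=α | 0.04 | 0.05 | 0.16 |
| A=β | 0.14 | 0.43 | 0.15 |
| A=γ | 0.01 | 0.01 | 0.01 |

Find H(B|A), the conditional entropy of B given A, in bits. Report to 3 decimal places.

1.362 bits

Marginals: p(A) = (0.2500, 0.7200, 0.0300), p(B) = (0.1900, 0.4900, 0.3200).
H(B|A) = Σ p(A) · H(B|A=·).
  A=α: p=0.2500, H(B|A=α) = 1.2995
  A=β: p=0.7200, H(B|A=β) = 1.3750
  A=γ: p=0.0300, H(B|A=γ) = 1.5850
Weighted sum = 1.362 bits.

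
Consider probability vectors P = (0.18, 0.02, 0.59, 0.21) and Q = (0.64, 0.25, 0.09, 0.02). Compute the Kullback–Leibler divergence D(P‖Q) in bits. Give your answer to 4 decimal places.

D(P‖Q) = Σ p·log₂(p/q).
  0.18·log₂(0.18/0.64) = -0.32941
  0.02·log₂(0.02/0.25) = -0.07288
  0.59·log₂(0.59/0.09) = 1.60050
  0.21·log₂(0.21/0.02) = 0.71239
D(P‖Q) = 1.9106 bits.

1.9106 bits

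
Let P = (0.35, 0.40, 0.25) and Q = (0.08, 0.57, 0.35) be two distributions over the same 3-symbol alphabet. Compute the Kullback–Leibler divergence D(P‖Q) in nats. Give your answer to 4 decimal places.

0.2908 nats

D(P‖Q) = Σ p·ln(p/q).
  0.35·ln(0.35/0.08) = 0.51657
  0.40·ln(0.40/0.57) = -0.14167
  0.25·ln(0.25/0.35) = -0.08412
D(P‖Q) = 0.2908 nats.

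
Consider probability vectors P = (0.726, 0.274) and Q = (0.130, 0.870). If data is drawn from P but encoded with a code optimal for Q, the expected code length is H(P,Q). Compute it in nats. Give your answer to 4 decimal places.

H(P,Q) = −Σ p·ln q.
  −0.726·ln(0.130) = 1.48120
  −0.274·ln(0.870) = 0.03816
H(P,Q) = 1.5194 nats.

1.5194 nats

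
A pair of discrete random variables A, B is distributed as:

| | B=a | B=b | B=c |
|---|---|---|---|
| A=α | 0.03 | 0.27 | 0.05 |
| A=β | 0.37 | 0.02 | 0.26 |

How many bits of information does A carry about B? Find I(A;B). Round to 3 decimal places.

Marginals: p(A) = (0.3500, 0.6500), p(B) = (0.4000, 0.2900, 0.3100).
I(A;B) = H(A) + H(B) − H(A,B).
H(A) = 0.9341, H(B) = 1.5705, H(A,B) = 2.0268.
I(A;B) = 0.9341 + 1.5705 − 2.0268 = 0.478 bits.

0.478 bits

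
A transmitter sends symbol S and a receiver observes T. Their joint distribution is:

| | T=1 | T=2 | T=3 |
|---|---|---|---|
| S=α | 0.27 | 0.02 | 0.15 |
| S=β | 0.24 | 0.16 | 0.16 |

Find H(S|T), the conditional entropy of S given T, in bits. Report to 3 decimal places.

Marginals: p(S) = (0.4400, 0.5600), p(T) = (0.5100, 0.1800, 0.3100).
H(S|T) = Σ p(T) · H(S|T=·).
  T=1: p=0.5100, H(S|T=1) = 0.9975
  T=2: p=0.1800, H(S|T=2) = 0.5033
  T=3: p=0.3100, H(S|T=3) = 0.9992
Weighted sum = 0.909 bits.

0.909 bits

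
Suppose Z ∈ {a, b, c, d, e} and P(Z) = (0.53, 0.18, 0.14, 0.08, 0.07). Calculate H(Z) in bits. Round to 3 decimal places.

1.888 bits

H(Z) = −Σ p·log₂ p.
  −(0.53)·log₂(0.53) = 0.4854
  −(0.18)·log₂(0.18) = 0.4453
  −(0.14)·log₂(0.14) = 0.3971
  −(0.08)·log₂(0.08) = 0.2915
  −(0.07)·log₂(0.07) = 0.2686
Sum: 0.4854 + 0.4453 + 0.3971 + 0.2915 + 0.2686 = 1.888 bits.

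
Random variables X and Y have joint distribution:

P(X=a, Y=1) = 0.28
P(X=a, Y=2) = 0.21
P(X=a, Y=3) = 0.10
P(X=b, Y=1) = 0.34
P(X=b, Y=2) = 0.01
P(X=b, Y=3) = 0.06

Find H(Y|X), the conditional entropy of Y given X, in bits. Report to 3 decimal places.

1.182 bits

Chain rule: H(Y|X) = H(X,Y) − H(X).
Marginals: p(X) = (0.5900, 0.4100), p(Y) = (0.6200, 0.2200, 0.1600).
H(X,Y) = 2.1584 bits; H(X) = 0.9765 bits.
H(Y|X) = 2.1584 − 0.9765 = 1.182 bits.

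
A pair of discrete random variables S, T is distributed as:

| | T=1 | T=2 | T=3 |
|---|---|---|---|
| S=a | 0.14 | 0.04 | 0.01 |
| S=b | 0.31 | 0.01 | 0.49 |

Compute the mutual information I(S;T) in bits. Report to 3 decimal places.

0.192 bits

Marginals: p(S) = (0.1900, 0.8100), p(T) = (0.4500, 0.0500, 0.5000).
I(S;T) = H(S) + H(T) − H(S,T).
H(S) = 0.7015, H(T) = 1.2345, H(S,T) = 1.7438.
I(S;T) = 0.7015 + 1.2345 − 1.7438 = 0.192 bits.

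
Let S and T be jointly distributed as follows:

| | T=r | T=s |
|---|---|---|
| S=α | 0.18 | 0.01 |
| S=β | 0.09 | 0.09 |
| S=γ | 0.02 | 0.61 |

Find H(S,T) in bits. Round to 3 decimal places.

H(S,T) = −Σ p(x,y)·log₂ p(x,y) over all 6 cells.
  cell (α,r): −0.18·log₂0.18 = 0.4453
  cell (α,s): −0.01·log₂0.01 = 0.0664
  cell (β,r): −0.09·log₂0.09 = 0.3127
  cell (β,s): −0.09·log₂0.09 = 0.3127
  cell (γ,r): −0.02·log₂0.02 = 0.1129
  cell (γ,s): −0.61·log₂0.61 = 0.4350
Sum = 1.685 bits.

1.685 bits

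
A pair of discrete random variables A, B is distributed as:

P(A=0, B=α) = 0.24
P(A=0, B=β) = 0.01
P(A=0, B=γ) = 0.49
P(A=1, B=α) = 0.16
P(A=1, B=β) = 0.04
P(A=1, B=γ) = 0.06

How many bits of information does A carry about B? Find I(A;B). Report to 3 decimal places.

Marginals: p(A) = (0.7400, 0.2600), p(B) = (0.4000, 0.0500, 0.5500).
I(A;B) = H(A) + H(B) − H(A,B).
H(A) = 0.8267, H(B) = 1.2192, H(A,B) = 1.9172.
I(A;B) = 0.8267 + 1.2192 − 1.9172 = 0.129 bits.

0.129 bits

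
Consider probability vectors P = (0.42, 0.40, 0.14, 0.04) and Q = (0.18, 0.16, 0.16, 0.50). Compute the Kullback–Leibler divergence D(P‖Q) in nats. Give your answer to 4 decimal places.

0.6027 nats

D(P‖Q) = Σ p·ln(p/q).
  0.42·ln(0.42/0.18) = 0.35587
  0.40·ln(0.40/0.16) = 0.36652
  0.14·ln(0.14/0.16) = -0.01869
  0.04·ln(0.04/0.50) = -0.10103
D(P‖Q) = 0.6027 nats.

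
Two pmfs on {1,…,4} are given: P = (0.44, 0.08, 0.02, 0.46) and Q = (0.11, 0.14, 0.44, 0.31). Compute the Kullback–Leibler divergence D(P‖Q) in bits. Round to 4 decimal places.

D(P‖Q) = Σ p·log₂(p/q).
  0.44·log₂(0.44/0.11) = 0.88000
  0.08·log₂(0.08/0.14) = -0.06459
  0.02·log₂(0.02/0.44) = -0.08919
  0.46·log₂(0.46/0.31) = 0.26191
D(P‖Q) = 0.9881 bits.

0.9881 bits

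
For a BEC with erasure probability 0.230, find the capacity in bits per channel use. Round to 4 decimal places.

Binary erasure channel: capacity C = 1 − ε.
C = 1 − 0.230 = 0.7700 bits per channel use.

0.7700 bits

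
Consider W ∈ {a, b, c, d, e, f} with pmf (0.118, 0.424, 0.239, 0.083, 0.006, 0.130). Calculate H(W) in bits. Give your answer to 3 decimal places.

H(W) = −Σ p·log₂ p.
  −(0.118)·log₂(0.118) = 0.3638
  −(0.424)·log₂(0.424) = 0.5249
  −(0.239)·log₂(0.239) = 0.4935
  −(0.083)·log₂(0.083) = 0.2980
  −(0.006)·log₂(0.006) = 0.0443
  −(0.130)·log₂(0.130) = 0.3826
Sum: 0.3638 + 0.5249 + 0.4935 + 0.2980 + 0.0443 + 0.3826 = 2.107 bits.

2.107 bits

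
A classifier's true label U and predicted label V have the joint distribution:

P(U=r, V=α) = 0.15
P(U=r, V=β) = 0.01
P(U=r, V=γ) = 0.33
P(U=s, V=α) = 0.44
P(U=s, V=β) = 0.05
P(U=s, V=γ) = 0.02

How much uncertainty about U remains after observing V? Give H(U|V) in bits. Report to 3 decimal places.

0.632 bits

Marginals: p(U) = (0.4900, 0.5100), p(V) = (0.5900, 0.0600, 0.3500).
H(U|V) = Σ p(V) · H(U|V=·).
  V=α: p=0.5900, H(U|V=α) = 0.8179
  V=β: p=0.0600, H(U|V=β) = 0.6500
  V=γ: p=0.3500, H(U|V=γ) = 0.3160
Weighted sum = 0.632 bits.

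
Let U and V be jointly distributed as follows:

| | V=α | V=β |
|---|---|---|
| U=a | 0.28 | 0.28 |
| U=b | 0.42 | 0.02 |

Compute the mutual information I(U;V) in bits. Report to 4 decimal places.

0.2039 bits

Marginals: p(U) = (0.5600, 0.4400), p(V) = (0.7000, 0.3000).
I(U;V) = H(U) + H(V) − H(U,V).
H(U) = 0.9896, H(V) = 0.8813, H(U,V) = 1.6670.
I(U;V) = 0.9896 + 0.8813 − 1.6670 = 0.2039 bits.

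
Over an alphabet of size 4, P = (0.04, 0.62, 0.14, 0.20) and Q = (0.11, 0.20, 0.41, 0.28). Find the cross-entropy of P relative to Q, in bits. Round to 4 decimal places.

H(P,Q) = −Σ p·log₂ q.
  −0.04·log₂(0.11) = 0.12738
  −0.62·log₂(0.20) = 1.43960
  −0.14·log₂(0.41) = 0.18008
  −0.20·log₂(0.28) = 0.36730
H(P,Q) = 2.1144 bits.

2.1144 bits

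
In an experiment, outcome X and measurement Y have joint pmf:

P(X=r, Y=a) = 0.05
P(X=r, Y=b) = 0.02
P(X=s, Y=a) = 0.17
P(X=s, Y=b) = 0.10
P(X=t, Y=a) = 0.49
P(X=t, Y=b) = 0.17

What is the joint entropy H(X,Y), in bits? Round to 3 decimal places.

H(X,Y) = −Σ p(x,y)·log₂ p(x,y) over all 6 cells.
  cell (r,a): −0.05·log₂0.05 = 0.2161
  cell (r,b): −0.02·log₂0.02 = 0.1129
  cell (s,a): −0.17·log₂0.17 = 0.4346
  cell (s,b): −0.10·log₂0.10 = 0.3322
  cell (t,a): −0.49·log₂0.49 = 0.5043
  cell (t,b): −0.17·log₂0.17 = 0.4346
Sum = 2.035 bits.

2.035 bits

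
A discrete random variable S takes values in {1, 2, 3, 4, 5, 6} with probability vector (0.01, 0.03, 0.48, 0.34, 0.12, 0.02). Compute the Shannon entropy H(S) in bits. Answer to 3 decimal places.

1.736 bits

H(S) = −Σ p·log₂ p.
  −(0.01)·log₂(0.01) = 0.0664
  −(0.03)·log₂(0.03) = 0.1518
  −(0.48)·log₂(0.48) = 0.5083
  −(0.34)·log₂(0.34) = 0.5292
  −(0.12)·log₂(0.12) = 0.3671
  −(0.02)·log₂(0.02) = 0.1129
Sum: 0.0664 + 0.1518 + 0.5083 + 0.5292 + 0.3671 + 0.1129 = 1.736 bits.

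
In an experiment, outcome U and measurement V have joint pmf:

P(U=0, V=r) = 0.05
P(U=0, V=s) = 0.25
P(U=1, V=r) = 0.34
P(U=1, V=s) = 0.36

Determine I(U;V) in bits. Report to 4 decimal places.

0.0702 bits

Marginals: p(U) = (0.3000, 0.7000), p(V) = (0.3900, 0.6100).
I(U;V) = H(U) + H(V) − H(U,V).
H(U) = 0.8813, H(V) = 0.9648, H(U,V) = 1.7759.
I(U;V) = 0.8813 + 0.9648 − 1.7759 = 0.0702 bits.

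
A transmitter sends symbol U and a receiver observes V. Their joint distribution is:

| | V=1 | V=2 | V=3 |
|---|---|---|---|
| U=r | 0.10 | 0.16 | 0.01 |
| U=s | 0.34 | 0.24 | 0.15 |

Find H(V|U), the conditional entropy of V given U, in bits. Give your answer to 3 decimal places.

1.414 bits

Marginals: p(U) = (0.2700, 0.7300), p(V) = (0.4400, 0.4000, 0.1600).
H(V|U) = Σ p(U) · H(V|U=·).
  U=r: p=0.2700, H(V|U=r) = 1.1542
  U=s: p=0.7300, H(V|U=s) = 1.5102
Weighted sum = 1.414 bits.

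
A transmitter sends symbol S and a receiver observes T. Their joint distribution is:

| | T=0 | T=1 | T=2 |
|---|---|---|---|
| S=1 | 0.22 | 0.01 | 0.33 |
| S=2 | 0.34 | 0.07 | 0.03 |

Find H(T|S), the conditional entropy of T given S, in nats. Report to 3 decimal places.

Chain rule: H(T|S) = H(S,T) − H(S).
Marginals: p(S) = (0.5600, 0.4400), p(T) = (0.5600, 0.0800, 0.3600).
H(S,T) = 1.4032 nats; H(S) = 0.6859 nats.
H(T|S) = 1.4032 − 0.6859 = 0.717 nats.

0.717 nats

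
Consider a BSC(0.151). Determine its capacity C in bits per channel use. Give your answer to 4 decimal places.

Binary symmetric channel: C = 1 − h₂(ε) where h₂ is the binary entropy function.
h₂(0.151) = −0.151·log₂0.151 − 0.849·log₂0.849 = 0.6123.
C = 1 − 0.6123 = 0.3877 bits per channel use.

0.3877 bits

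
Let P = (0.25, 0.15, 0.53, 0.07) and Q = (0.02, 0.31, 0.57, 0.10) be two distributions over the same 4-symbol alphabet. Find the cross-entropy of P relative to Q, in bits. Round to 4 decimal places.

2.3268 bits

H(P,Q) = −Σ p·log₂ q.
  −0.25·log₂(0.02) = 1.41096
  −0.15·log₂(0.31) = 0.25345
  −0.53·log₂(0.57) = 0.42981
  −0.07·log₂(0.10) = 0.23253
H(P,Q) = 2.3268 bits.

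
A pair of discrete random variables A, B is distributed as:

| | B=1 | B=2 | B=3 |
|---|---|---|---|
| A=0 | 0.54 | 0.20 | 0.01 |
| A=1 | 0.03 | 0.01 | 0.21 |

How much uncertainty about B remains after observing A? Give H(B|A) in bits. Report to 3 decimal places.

Marginals: p(A) = (0.7500, 0.2500), p(B) = (0.5700, 0.2100, 0.2200).
H(B|A) = Σ p(A) · H(B|A=·).
  A=0: p=0.7500, H(B|A=0) = 0.9328
  A=1: p=0.2500, H(B|A=1) = 0.7641
Weighted sum = 0.891 bits.

0.891 bits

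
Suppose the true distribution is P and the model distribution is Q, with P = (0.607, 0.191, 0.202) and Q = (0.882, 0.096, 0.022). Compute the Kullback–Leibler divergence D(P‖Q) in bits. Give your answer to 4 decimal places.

D(P‖Q) = Σ p·log₂(p/q).
  0.607·log₂(0.607/0.882) = -0.32722
  0.191·log₂(0.191/0.096) = 0.18956
  0.202·log₂(0.202/0.022) = 0.64615
D(P‖Q) = 0.5085 bits.

0.5085 bits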